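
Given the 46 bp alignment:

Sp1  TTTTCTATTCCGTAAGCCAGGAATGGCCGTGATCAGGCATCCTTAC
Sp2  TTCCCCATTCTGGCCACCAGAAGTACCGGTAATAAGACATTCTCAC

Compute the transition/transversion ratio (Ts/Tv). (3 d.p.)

Transitions are A↔G and C↔T; transversions are all other mismatches.
Transitions: 12. Transversions: 6.
R = 12/6 = 2.000.

2.000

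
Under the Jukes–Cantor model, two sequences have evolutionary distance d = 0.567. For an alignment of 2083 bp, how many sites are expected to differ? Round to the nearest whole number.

Invert JC69: p = (3/4)(1 − e^(−4d/3)) = 0.75 × (1 − e^(-0.756)) = 0.75 × (1 − 0.469541) = 0.397844.
Expected differing sites = pL ≈ 0.397844 × 2083 = 828.709052 ≈ 829.

829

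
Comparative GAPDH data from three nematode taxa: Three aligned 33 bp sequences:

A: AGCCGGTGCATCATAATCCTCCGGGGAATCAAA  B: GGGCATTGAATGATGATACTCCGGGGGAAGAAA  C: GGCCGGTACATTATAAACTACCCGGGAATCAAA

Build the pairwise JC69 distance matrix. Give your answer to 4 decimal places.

A–B: 11/33 sites differ → p ≈ 0.333333, d = −0.75 ln(1 − 0.444444) = 0.440839 ≈ 0.4408.
A–C: 7/33 sites differ → p ≈ 0.212121, d = −0.75 ln(1 − 0.282828) = 0.249330 ≈ 0.2493.
B–C: 15/33 sites differ → p ≈ 0.454545, d = −0.75 ln(1 − 0.60606) = 0.698667 ≈ 0.6987.

d(A,B) = 0.4408, d(A,C) = 0.2493, d(B,C) = 0.6987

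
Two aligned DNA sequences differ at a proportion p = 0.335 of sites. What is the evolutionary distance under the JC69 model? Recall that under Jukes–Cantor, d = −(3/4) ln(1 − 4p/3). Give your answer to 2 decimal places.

0.44

d = −(3/4) ln(1 − 4p/3) = −0.75 ln(1 − 0.446667) = −0.75 ln(0.553333)
  = −0.75 × (-0.591795) = 0.443846 substitutions/site.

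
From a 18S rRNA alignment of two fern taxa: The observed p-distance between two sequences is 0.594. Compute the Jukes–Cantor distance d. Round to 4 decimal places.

d = −(3/4) ln(1 − 4p/3) = −0.75 ln(1 − 0.792) = −0.75 ln(0.208)
  = −0.75 × (-1.570217) = 1.177663 substitutions/site.

1.1777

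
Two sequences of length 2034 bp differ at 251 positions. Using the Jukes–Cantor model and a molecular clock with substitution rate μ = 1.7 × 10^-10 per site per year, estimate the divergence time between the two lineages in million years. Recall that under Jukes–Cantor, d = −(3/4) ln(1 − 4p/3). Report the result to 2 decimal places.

396.55

p = 251/2034 ≈ 0.123402.
d = −(3/4) ln(1 − 4p/3) = −0.75 ln(1 − 0.164536) = −0.75 ln(0.835464)
  = −0.75 × (-0.179768) = 0.134826 substitutions/site.
Under a molecular clock d = 2μt, so t = d/(2μ) = 0.134826 / (2 × 1.7 × 10^-10) = 396.55 million years.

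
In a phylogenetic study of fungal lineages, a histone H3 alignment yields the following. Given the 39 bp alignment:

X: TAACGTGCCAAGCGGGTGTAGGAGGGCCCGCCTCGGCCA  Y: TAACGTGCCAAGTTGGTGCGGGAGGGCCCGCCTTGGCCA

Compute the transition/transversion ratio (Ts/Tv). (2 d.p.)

4.00

Transitions are A↔G and C↔T; transversions are all other mismatches.
Transitions: 4. Transversions: 1.
R = 4/1 = 4.00.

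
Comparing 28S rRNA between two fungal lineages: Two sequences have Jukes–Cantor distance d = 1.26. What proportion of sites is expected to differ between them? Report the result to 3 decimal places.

0.610

p = (3/4)(1 − e^(−4d/3)) = 0.75 × (1 − e^(-1.68)) = 0.75 × (1 − 0.186374) = 0.610220.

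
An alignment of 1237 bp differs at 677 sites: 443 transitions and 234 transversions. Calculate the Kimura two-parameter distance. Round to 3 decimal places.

P = 443/1237 ≈ 0.358124 and Q = 234/1237 ≈ 0.189167.
Under the Kimura two-parameter model, d = −½ ln(1 − 2P − Q) − ¼ ln(1 − 2Q).
1 − 2P − Q = 0.094585, giving −½ ln(0.094585) = 1.179128.
1 − 2Q = 0.621666, giving −¼ ln(0.621666) = 0.118838.
d = 1.179128 + 0.118838 = 1.297966.

1.298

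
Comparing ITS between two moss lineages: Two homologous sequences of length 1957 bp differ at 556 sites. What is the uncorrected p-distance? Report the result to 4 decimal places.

p = 556/1957 = 0.284108… ≈ 0.2841 (to 4 d.p.).

0.2841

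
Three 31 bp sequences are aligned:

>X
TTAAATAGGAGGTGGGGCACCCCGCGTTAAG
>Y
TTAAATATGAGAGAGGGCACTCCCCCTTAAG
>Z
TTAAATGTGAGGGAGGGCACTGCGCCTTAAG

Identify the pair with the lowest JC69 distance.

Y and Z

X–Y: 7/31 differ, p = 0.226, d = 0.269.
X–Z: 7/31 differ, p = 0.226, d = 0.269.
Y–Z: 4/31 differ, p = 0.129, d = 0.142.
The smallest distance is between Y and Z.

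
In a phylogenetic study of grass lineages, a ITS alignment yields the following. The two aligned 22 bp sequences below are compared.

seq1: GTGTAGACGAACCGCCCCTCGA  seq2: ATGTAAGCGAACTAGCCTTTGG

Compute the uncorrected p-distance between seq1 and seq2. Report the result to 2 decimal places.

The sequences differ at 9 of 22 positions (sites 1, 6, 7, 13, 14, 15, 18, 20, 22).
p = 9/22 = 0.409090… ≈ 0.41 (to 2 d.p.).

0.41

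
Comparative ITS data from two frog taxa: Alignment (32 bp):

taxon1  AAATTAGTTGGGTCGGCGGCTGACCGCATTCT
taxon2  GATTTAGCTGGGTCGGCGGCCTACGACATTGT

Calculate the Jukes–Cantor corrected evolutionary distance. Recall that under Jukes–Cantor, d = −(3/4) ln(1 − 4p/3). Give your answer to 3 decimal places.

0.304

The sequences differ at 8 of 32 sites (1, 3, 8, 21, 22, 25, 26, 31), so p = 8/32 = 0.25.
d = −(3/4) ln(1 − 4p/3) = −0.75 ln(1 − 0.333333) = −0.75 ln(0.666667)
  = −0.75 × (-0.405465) = 0.304099 substitutions/site.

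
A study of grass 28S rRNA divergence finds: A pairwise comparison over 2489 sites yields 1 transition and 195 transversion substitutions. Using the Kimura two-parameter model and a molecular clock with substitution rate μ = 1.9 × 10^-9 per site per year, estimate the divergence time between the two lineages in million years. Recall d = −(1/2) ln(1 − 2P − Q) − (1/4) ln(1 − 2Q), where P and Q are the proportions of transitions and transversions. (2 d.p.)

22.06

P = 1/2489 ≈ 0.000402 and Q = 195/2489 ≈ 0.078345.
Under the Kimura two-parameter model, d = −½ ln(1 − 2P − Q) − ¼ ln(1 − 2Q).
1 − 2P − Q = 0.920851, giving −½ ln(0.920851) = 0.041229.
1 − 2Q = 0.84331, giving −¼ ln(0.84331) = 0.042605.
d = 0.041229 + 0.042605 = 0.083834.
Under a molecular clock d = 2μt, so t = d/(2μ) = 0.083834 / (2 × 1.9 × 10^-9) = 22.06 million years.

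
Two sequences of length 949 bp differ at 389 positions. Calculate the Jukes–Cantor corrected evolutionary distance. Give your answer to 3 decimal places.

p = 389/949 ≈ 0.409905.
d = −(3/4) ln(1 − 4p/3) = −0.75 ln(1 − 0.54654) = −0.75 ln(0.45346)
  = −0.75 × (-0.790848) = 0.593136 substitutions/site.

0.593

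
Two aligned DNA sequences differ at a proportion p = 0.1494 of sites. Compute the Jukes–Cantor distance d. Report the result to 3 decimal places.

d = −(3/4) ln(1 − 4p/3) = −0.75 ln(1 − 0.1992) = −0.75 ln(0.8008)
  = −0.75 × (-0.222144) = 0.166608 substitutions/site.

0.167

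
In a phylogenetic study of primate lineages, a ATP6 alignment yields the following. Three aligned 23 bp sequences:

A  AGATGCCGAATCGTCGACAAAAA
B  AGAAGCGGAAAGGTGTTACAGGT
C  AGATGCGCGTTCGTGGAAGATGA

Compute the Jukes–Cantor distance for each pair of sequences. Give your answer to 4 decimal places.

A–B: 12/23 sites differ → p ≈ 0.521739, d = −0.75 ln(1 − 0.695652) = 0.892188 ≈ 0.8922.
A–C: 9/23 sites differ → p ≈ 0.391304, d = −0.75 ln(1 − 0.521739) = 0.553199 ≈ 0.5532.
B–C: 11/23 sites differ → p ≈ 0.478261, d = −0.75 ln(1 − 0.637681) = 0.761423 ≈ 0.7614.

d(A,B) = 0.8922, d(A,C) = 0.5532, d(B,C) = 0.7614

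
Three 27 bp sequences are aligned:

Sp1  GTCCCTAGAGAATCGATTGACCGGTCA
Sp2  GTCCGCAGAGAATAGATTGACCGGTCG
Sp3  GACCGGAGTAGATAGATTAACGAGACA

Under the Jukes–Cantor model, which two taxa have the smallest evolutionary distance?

Sp1 and Sp2

Sp1–Sp2: 4/27 differ, p = 0.148, d = 0.165.
Sp1–Sp3: 11/27 differ, p = 0.407, d = 0.588.
Sp2–Sp3: 10/27 differ, p = 0.370, d = 0.511.
The smallest distance is between Sp1 and Sp2.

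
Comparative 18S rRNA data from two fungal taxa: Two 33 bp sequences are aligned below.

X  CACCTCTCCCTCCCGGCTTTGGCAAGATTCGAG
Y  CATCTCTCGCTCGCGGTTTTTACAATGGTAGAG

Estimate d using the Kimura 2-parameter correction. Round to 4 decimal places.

0.3890

Of 33 sites, 4 differences are transitions and 6 are transversions, so P = 4/33 ≈ 0.121212 and Q = 6/33 ≈ 0.181818.
Under the Kimura two-parameter model, d = −½ ln(1 − 2P − Q) − ¼ ln(1 − 2Q).
1 − 2P − Q = 0.575758, giving −½ ln(0.575758) = 0.276034.
1 − 2Q = 0.636364, giving −¼ ln(0.636364) = 0.112996.
d = 0.276034 + 0.112996 = 0.389030.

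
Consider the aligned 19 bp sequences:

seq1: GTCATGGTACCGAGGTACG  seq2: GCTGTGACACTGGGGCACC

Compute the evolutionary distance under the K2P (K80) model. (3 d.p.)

Of 19 sites, 8 differences are transitions and 1 are transversions, so P = 8/19 ≈ 0.421053 and Q = 1/19 ≈ 0.052632.
Under the Kimura two-parameter model, d = −½ ln(1 − 2P − Q) − ¼ ln(1 − 2Q).
1 − 2P − Q = 0.105262, giving −½ ln(0.105262) = 1.125651.
1 − 2Q = 0.894736, giving −¼ ln(0.894736) = 0.027807.
d = 1.125651 + 0.027807 = 1.153458.

1.153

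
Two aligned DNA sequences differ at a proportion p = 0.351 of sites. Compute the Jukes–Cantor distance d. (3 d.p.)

d = −(3/4) ln(1 − 4p/3) = −0.75 ln(1 − 0.468) = −0.75 ln(0.532)
  = −0.75 × (-0.631112) = 0.473334 substitutions/site.

0.473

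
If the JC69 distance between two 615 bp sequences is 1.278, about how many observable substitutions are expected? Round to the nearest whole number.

Invert JC69: p = (3/4)(1 − e^(−4d/3)) = 0.75 × (1 − e^(-1.704)) = 0.75 × (1 − 0.181954) = 0.613535.
Expected differing sites = pL ≈ 0.613535 × 615 = 377.324025 ≈ 377.

377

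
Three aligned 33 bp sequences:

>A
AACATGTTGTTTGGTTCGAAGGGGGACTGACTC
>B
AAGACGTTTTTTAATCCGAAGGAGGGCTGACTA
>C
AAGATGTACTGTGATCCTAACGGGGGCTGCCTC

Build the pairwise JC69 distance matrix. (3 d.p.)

A–B: 9/33 sites differ → p ≈ 0.272727, d = −0.75 ln(1 − 0.363636) = 0.338988 ≈ 0.339.
A–C: 10/33 sites differ → p ≈ 0.30303, d = −0.75 ln(1 − 0.40404) = 0.388186 ≈ 0.388.
B–C: 10/33 sites differ → p ≈ 0.30303, d = −0.75 ln(1 − 0.40404) = 0.388186 ≈ 0.388.

d(A,B) = 0.339, d(A,C) = 0.388, d(B,C) = 0.388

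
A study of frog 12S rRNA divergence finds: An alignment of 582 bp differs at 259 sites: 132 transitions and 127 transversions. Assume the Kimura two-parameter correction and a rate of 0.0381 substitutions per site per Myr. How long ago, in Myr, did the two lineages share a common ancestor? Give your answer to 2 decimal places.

P = 132/582 ≈ 0.226804 and Q = 127/582 ≈ 0.218213.
Under the Kimura two-parameter model, d = −½ ln(1 − 2P − Q) − ¼ ln(1 − 2Q).
1 − 2P − Q = 0.328179, giving −½ ln(0.328179) = 0.557098.
1 − 2Q = 0.563574, giving −¼ ln(0.563574) = 0.143364.
d = 0.557098 + 0.143364 = 0.700462.
Under a molecular clock d = 2μt, so t = d/(2μ) = 0.700462 / (2 × 0.0381) = 9.19 Myr.

9.19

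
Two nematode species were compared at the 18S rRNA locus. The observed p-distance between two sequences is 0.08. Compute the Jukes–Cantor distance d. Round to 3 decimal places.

d = −(3/4) ln(1 − 4p/3) = −0.75 ln(1 − 0.106667) = −0.75 ln(0.893333)
  = −0.75 × (-0.112796) = 0.084597 substitutions/site.

0.085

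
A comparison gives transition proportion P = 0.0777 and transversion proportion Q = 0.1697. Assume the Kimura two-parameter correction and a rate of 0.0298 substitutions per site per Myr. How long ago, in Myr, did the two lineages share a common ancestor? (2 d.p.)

Under the Kimura two-parameter model, d = −½ ln(1 − 2P − Q) − ¼ ln(1 − 2Q).
1 − 2P − Q = 0.6749, giving −½ ln(0.6749) = 0.196595.
1 − 2Q = 0.6606, giving −¼ ln(0.6606) = 0.103652.
d = 0.196595 + 0.103652 = 0.300247.
Under a molecular clock d = 2μt, so t = d/(2μ) = 0.300247 / (2 × 0.0298) = 5.04 Myr.

5.04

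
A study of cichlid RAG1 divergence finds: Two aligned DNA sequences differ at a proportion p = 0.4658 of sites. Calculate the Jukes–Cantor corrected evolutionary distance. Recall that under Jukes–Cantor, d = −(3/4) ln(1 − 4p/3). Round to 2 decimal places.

d = −(3/4) ln(1 − 4p/3) = −0.75 ln(1 − 0.621067) = −0.75 ln(0.378933)
  = −0.75 × (-0.970396) = 0.727797 substitutions/site.

0.73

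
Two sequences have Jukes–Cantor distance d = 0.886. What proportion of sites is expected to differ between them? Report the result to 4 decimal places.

p = (3/4)(1 − e^(−4d/3)) = 0.75 × (1 − e^(-1.181333)) = 0.75 × (1 − 0.306869) = 0.519848.

0.5198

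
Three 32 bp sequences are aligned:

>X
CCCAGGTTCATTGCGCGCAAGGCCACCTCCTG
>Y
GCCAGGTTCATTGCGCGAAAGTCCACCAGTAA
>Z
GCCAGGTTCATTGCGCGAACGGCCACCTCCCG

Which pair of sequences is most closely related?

X–Y: 8/32 differ, p = 0.250, d = 0.304.
X–Z: 4/32 differ, p = 0.125, d = 0.137.
Y–Z: 7/32 differ, p = 0.219, d = 0.259.
The smallest distance is between X and Z.

X and Z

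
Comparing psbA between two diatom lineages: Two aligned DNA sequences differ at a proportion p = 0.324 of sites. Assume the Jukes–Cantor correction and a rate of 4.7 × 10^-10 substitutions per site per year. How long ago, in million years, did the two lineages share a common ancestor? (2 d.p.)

d = −(3/4) ln(1 − 4p/3) = −0.75 ln(1 − 0.432) = −0.75 ln(0.568)
  = −0.75 × (-0.565634) = 0.424226 substitutions/site.
Under a molecular clock d = 2μt, so t = d/(2μ) = 0.424226 / (2 × 4.7 × 10^-10) = 451.30 million years.

451.30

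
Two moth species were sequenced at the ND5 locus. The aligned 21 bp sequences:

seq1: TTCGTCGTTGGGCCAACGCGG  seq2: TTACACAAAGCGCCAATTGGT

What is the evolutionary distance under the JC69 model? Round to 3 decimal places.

The sequences differ at 11 of 21 sites, so p = 11/21 ≈ 0.52381.
d = −(3/4) ln(1 − 4p/3) = −0.75 ln(1 − 0.698413) = −0.75 ln(0.301587)
  = −0.75 × (-1.198697) = 0.899023 substitutions/site.

0.899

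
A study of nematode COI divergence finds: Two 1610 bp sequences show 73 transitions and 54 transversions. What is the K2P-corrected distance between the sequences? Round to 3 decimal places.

P = 73/1610 ≈ 0.045342 and Q = 54/1610 ≈ 0.03354.
Under the Kimura two-parameter model, d = −½ ln(1 − 2P − Q) − ¼ ln(1 − 2Q).
1 − 2P − Q = 0.875776, giving −½ ln(0.875776) = 0.066322.
1 − 2Q = 0.93292, giving −¼ ln(0.93292) = 0.017359.
d = 0.066322 + 0.017359 = 0.083681.

0.084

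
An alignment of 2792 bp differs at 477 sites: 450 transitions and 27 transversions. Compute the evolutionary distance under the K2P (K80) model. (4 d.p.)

0.2066

P = 450/2792 ≈ 0.161175 and Q = 27/2792 ≈ 0.00967.
Under the Kimura two-parameter model, d = −½ ln(1 − 2P − Q) − ¼ ln(1 − 2Q).
1 − 2P − Q = 0.66798, giving −½ ln(0.66798) = 0.201749.
1 − 2Q = 0.98066, giving −¼ ln(0.98066) = 0.004882.
d = 0.201749 + 0.004882 = 0.206631.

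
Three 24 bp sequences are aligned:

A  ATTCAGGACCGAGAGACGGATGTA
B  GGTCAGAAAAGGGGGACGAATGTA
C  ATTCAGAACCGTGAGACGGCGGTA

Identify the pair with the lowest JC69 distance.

A–B: 8/24 differ, p = 0.333, d = 0.441.
A–C: 4/24 differ, p = 0.167, d = 0.188.
B–C: 9/24 differ, p = 0.375, d = 0.520.
The smallest distance is between A and C.

A and C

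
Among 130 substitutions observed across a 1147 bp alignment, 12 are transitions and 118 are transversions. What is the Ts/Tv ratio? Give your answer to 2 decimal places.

R = 12/118 = 0.101694… ≈ 0.10 (to 2 d.p.).

0.10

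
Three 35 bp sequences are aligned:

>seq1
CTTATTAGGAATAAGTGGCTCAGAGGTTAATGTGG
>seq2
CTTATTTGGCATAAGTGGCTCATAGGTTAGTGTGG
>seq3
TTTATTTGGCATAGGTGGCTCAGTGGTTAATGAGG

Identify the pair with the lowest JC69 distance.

seq1–seq2: 4/35 differ, p = 0.114, d = 0.124.
seq1–seq3: 6/35 differ, p = 0.171, d = 0.195.
seq2–seq3: 6/35 differ, p = 0.171, d = 0.195.
The smallest distance is between seq1 and seq2.

seq1 and seq2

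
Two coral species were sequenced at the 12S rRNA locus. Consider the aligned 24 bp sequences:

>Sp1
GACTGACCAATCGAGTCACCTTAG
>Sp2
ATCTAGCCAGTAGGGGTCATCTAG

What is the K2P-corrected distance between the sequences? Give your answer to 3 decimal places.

Of 24 sites, 8 differences are transitions and 5 are transversions, so P = 8/24 ≈ 0.333333 and Q = 5/24 ≈ 0.208333.
Under the Kimura two-parameter model, d = −½ ln(1 − 2P − Q) − ¼ ln(1 − 2Q).
1 − 2P − Q = 0.125001, giving −½ ln(0.125001) = 1.039717.
1 − 2Q = 0.583334, giving −¼ ln(0.583334) = 0.134749.
d = 1.039717 + 0.134749 = 1.174466.

1.174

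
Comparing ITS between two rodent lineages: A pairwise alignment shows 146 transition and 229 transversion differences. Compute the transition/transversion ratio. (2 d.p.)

0.64

R = 146/229 = 0.637554… ≈ 0.64 (to 2 d.p.).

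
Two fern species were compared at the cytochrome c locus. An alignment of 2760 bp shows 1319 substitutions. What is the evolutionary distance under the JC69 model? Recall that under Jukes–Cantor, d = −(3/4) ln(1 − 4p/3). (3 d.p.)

0.760

p = 1319/2760 ≈ 0.477899.
d = −(3/4) ln(1 − 4p/3) = −0.75 ln(1 − 0.637199) = −0.75 ln(0.362801)
  = −0.75 × (-1.013901) = 0.760426 substitutions/site.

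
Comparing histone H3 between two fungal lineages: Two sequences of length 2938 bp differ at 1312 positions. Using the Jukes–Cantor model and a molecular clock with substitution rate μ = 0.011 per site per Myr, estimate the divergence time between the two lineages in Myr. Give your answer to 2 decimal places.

p = 1312/2938 ≈ 0.446562.
d = −(3/4) ln(1 − 4p/3) = −0.75 ln(1 − 0.595416) = −0.75 ln(0.404584)
  = −0.75 × (-0.904896) = 0.678672 substitutions/site.
Under a molecular clock d = 2μt, so t = d/(2μ) = 0.678672 / (2 × 0.011) = 30.85 Myr.

30.85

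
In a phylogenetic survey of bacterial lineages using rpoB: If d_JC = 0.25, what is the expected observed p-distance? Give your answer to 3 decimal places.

p = (3/4)(1 − e^(−4d/3)) = 0.75 × (1 − e^(-0.333333)) = 0.75 × (1 − 0.716532) = 0.212601.

0.213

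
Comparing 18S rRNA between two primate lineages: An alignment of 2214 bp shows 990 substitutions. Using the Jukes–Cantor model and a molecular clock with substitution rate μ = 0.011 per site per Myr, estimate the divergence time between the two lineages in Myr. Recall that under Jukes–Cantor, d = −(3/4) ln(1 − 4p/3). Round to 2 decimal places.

30.92

p = 990/2214 ≈ 0.447154.
d = −(3/4) ln(1 − 4p/3) = −0.75 ln(1 − 0.596205) = −0.75 ln(0.403795)
  = −0.75 × (-0.906848) = 0.680136 substitutions/site.
Under a molecular clock d = 2μt, so t = d/(2μ) = 0.680136 / (2 × 0.011) = 30.92 Myr.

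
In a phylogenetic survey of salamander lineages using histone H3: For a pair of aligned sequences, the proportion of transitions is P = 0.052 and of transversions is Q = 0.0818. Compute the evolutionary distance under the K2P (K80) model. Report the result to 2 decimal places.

Under the Kimura two-parameter model, d = −½ ln(1 − 2P − Q) − ¼ ln(1 − 2Q).
1 − 2P − Q = 0.8142, giving −½ ln(0.8142) = 0.102775.
1 − 2Q = 0.8364, giving −¼ ln(0.8364) = 0.044662.
d = 0.102775 + 0.044662 = 0.147437.

0.15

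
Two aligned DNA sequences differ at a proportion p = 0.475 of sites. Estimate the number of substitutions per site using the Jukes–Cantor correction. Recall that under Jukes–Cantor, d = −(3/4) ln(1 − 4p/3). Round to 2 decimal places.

0.75

d = −(3/4) ln(1 − 4p/3) = −0.75 ln(1 − 0.633333) = −0.75 ln(0.366667)
  = −0.75 × (-1.003301) = 0.752476 substitutions/site.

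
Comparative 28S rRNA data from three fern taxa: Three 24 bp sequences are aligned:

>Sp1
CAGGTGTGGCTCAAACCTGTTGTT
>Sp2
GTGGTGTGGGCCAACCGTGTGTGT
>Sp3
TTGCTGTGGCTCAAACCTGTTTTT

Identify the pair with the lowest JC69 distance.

Sp1–Sp2: 9/24 differ, p = 0.375, d = 0.520.
Sp1–Sp3: 4/24 differ, p = 0.167, d = 0.188.
Sp2–Sp3: 8/24 differ, p = 0.333, d = 0.441.
The smallest distance is between Sp1 and Sp3.

Sp1 and Sp3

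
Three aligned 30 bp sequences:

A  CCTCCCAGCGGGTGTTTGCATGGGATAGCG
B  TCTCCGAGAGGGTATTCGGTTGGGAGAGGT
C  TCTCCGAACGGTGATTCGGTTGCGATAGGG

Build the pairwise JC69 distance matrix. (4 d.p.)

d(A,B) = 0.4408, d(A,C) = 0.5034, d(B,C) = 0.2795

A–B: 10/30 sites differ → p ≈ 0.333333, d = −0.75 ln(1 − 0.444444) = 0.440839 ≈ 0.4408.
A–C: 11/30 sites differ → p ≈ 0.366667, d = −0.75 ln(1 − 0.488889) = 0.503376 ≈ 0.5034.
B–C: 7/30 sites differ → p ≈ 0.233333, d = −0.75 ln(1 − 0.311111) = 0.279506 ≈ 0.2795.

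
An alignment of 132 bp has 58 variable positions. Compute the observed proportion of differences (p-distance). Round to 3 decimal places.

0.439

p = 58/132 = 0.439393… ≈ 0.439 (to 3 d.p.).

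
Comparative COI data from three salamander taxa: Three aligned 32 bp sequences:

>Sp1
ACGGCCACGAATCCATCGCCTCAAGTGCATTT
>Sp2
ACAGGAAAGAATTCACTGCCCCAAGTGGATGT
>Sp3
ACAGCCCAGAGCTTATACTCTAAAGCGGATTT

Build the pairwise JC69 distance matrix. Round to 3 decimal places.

d(Sp1,Sp2) = 0.404, d(Sp1,Sp3) = 0.585, d(Sp2,Sp3) = 0.657

Sp1–Sp2: 10/32 sites differ → p = 0.3125, d = −0.75 ln(1 − 0.416667) = 0.404248 ≈ 0.404.
Sp1–Sp3: 13/32 sites differ → p = 0.40625, d = −0.75 ln(1 − 0.541667) = 0.585119 ≈ 0.585.
Sp2–Sp3: 14/32 sites differ → p = 0.4375, d = −0.75 ln(1 − 0.583333) = 0.656601 ≈ 0.657.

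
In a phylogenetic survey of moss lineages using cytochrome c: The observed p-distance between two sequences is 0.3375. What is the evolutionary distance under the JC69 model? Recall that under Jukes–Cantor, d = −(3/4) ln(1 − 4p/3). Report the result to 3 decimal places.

0.448

d = −(3/4) ln(1 − 4p/3) = −0.75 ln(1 − 0.45) = −0.75 ln(0.55)
  = −0.75 × (-0.597837) = 0.448378 substitutions/site.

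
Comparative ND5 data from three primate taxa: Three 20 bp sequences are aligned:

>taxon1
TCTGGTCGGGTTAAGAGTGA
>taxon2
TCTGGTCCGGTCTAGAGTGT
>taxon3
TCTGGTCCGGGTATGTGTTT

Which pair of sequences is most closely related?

taxon1 and taxon2

taxon1–taxon2: 4/20 differ, p = 0.200, d = 0.233.
taxon1–taxon3: 6/20 differ, p = 0.300, d = 0.383.
taxon2–taxon3: 6/20 differ, p = 0.300, d = 0.383.
The smallest distance is between taxon1 and taxon2.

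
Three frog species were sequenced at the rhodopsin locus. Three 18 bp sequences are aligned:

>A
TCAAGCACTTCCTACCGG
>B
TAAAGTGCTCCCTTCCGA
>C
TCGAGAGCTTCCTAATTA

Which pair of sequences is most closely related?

A–B: 6/18 differ, p = 0.333, d = 0.441.
A–C: 7/18 differ, p = 0.389, d = 0.548.
B–C: 8/18 differ, p = 0.444, d = 0.673.
The smallest distance is between A and B.

A and B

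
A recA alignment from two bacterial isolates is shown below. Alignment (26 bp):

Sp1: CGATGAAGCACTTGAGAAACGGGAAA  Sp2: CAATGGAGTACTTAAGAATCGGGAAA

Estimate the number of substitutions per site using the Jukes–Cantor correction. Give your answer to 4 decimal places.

The sequences differ at 5 of 26 sites (2, 6, 9, 14, 19), so p = 5/26 ≈ 0.192308.
d = −(3/4) ln(1 − 4p/3) = −0.75 ln(1 − 0.256411) = −0.75 ln(0.743589)
  = −0.75 × (-0.296267) = 0.222200 substitutions/site.

0.2222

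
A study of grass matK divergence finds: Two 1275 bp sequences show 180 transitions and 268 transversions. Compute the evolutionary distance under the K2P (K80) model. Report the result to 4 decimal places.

P = 180/1275 ≈ 0.141176 and Q = 268/1275 ≈ 0.210196.
Under the Kimura two-parameter model, d = −½ ln(1 − 2P − Q) − ¼ ln(1 − 2Q).
1 − 2P − Q = 0.507452, giving −½ ln(0.507452) = 0.339177.
1 − 2Q = 0.579608, giving −¼ ln(0.579608) = 0.136351.
d = 0.339177 + 0.136351 = 0.475528.

0.4755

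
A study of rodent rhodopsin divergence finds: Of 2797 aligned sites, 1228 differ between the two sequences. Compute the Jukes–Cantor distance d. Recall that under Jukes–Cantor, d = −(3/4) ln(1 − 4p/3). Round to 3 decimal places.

p = 1228/2797 ≈ 0.439042.
d = −(3/4) ln(1 − 4p/3) = −0.75 ln(1 − 0.585389) = −0.75 ln(0.414611)
  = −0.75 × (-0.880415) = 0.660311 substitutions/site.

0.660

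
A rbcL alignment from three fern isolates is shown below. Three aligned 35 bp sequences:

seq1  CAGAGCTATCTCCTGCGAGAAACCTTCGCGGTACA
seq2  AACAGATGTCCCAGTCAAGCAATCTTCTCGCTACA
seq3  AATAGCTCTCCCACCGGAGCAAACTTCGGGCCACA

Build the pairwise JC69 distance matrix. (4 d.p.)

seq1–seq2: 13/35 sites differ → p ≈ 0.371429, d = −0.75 ln(1 − 0.495239) = 0.512753 ≈ 0.5128.
seq1–seq3: 13/35 sites differ → p ≈ 0.371429, d = −0.75 ln(1 − 0.495239) = 0.512753 ≈ 0.5128.
seq2–seq3: 11/35 sites differ → p ≈ 0.314286, d = −0.75 ln(1 − 0.419048) = 0.407315 ≈ 0.4073.

d(seq1,seq2) = 0.5128, d(seq1,seq3) = 0.5128, d(seq2,seq3) = 0.4073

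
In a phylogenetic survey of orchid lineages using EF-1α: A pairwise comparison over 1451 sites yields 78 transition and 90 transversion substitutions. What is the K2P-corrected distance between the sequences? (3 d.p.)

P = 78/1451 ≈ 0.053756 and Q = 90/1451 ≈ 0.062026.
Under the Kimura two-parameter model, d = −½ ln(1 − 2P − Q) − ¼ ln(1 − 2Q).
1 − 2P − Q = 0.830462, giving −½ ln(0.830462) = 0.092887.
1 − 2Q = 0.875948, giving −¼ ln(0.875948) = 0.033112.
d = 0.092887 + 0.033112 = 0.125999.

0.126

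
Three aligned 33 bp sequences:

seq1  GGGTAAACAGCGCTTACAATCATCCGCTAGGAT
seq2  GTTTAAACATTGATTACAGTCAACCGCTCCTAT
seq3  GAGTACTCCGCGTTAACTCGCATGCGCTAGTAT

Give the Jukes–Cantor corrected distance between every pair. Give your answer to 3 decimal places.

d(seq1,seq2) = 0.388, d(seq1,seq3) = 0.441, d(seq2,seq3) = 0.780

seq1–seq2: 10/33 sites differ → p ≈ 0.30303, d = −0.75 ln(1 − 0.40404) = 0.388186 ≈ 0.388.
seq1–seq3: 11/33 sites differ → p ≈ 0.333333, d = −0.75 ln(1 − 0.444444) = 0.440839 ≈ 0.441.
seq2–seq3: 16/33 sites differ → p ≈ 0.484848, d = −0.75 ln(1 − 0.646464) = 0.779827 ≈ 0.780.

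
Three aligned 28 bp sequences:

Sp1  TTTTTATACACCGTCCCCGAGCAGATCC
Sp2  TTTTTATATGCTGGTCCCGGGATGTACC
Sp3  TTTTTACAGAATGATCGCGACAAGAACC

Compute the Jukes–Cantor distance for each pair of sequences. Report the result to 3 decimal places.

Sp1–Sp2: 10/28 sites differ → p ≈ 0.357143, d = −0.75 ln(1 − 0.476191) = 0.484971 ≈ 0.485.
Sp1–Sp3: 10/28 sites differ → p ≈ 0.357143, d = −0.75 ln(1 − 0.476191) = 0.484971 ≈ 0.485.
Sp2–Sp3: 10/28 sites differ → p ≈ 0.357143, d = −0.75 ln(1 − 0.476191) = 0.484971 ≈ 0.485.

d(Sp1,Sp2) = 0.485, d(Sp1,Sp3) = 0.485, d(Sp2,Sp3) = 0.485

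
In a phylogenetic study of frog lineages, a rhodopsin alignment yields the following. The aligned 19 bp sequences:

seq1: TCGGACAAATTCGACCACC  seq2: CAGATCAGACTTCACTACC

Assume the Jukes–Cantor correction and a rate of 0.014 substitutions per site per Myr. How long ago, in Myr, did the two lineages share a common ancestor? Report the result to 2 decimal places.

26.75

The sequences differ at 9 of 19 sites (1, 2, 4, 5, 8, 10, 12, 13, 16), so p = 9/19 ≈ 0.473684.
d = −(3/4) ln(1 − 4p/3) = −0.75 ln(1 − 0.631579) = −0.75 ln(0.368421)
  = −0.75 × (-0.998529) = 0.748897 substitutions/site.
Under a molecular clock d = 2μt, so t = d/(2μ) = 0.748897 / (2 × 0.014) = 26.75 Myr.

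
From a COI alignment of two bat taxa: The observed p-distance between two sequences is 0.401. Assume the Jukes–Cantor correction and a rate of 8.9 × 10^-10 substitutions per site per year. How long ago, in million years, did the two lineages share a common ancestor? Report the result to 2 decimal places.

322.33

d = −(3/4) ln(1 − 4p/3) = −0.75 ln(1 − 0.534667) = −0.75 ln(0.465333)
  = −0.75 × (-0.765002) = 0.573752 substitutions/site.
Under a molecular clock d = 2μt, so t = d/(2μ) = 0.573752 / (2 × 8.9 × 10^-10) = 322.33 million years.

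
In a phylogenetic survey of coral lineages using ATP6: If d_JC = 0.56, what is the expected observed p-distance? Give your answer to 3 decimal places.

0.395

p = (3/4)(1 − e^(−4d/3)) = 0.75 × (1 − e^(-0.746667)) = 0.75 × (1 − 0.473944) = 0.394542.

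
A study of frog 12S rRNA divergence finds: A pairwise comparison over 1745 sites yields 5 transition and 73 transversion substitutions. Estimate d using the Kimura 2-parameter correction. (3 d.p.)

P = 5/1745 ≈ 0.002865 and Q = 73/1745 ≈ 0.041834.
Under the Kimura two-parameter model, d = −½ ln(1 − 2P − Q) − ¼ ln(1 − 2Q).
1 − 2P − Q = 0.952436, giving −½ ln(0.952436) = 0.024366.
1 − 2Q = 0.916332, giving −¼ ln(0.916332) = 0.021844.
d = 0.024366 + 0.021844 = 0.046210.

0.046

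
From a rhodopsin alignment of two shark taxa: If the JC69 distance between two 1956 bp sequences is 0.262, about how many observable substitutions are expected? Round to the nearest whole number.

433

Invert JC69: p = (3/4)(1 − e^(−4d/3)) = 0.75 × (1 − e^(-0.349333)) = 0.75 × (1 − 0.705158) = 0.221132.
Expected differing sites = pL ≈ 0.221132 × 1956 = 432.534192 ≈ 433.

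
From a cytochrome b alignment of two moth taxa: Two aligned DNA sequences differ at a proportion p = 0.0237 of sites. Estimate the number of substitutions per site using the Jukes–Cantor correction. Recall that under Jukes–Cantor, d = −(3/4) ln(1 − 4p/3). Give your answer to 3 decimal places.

0.024

d = −(3/4) ln(1 − 4p/3) = −0.75 ln(1 − 0.0316) = −0.75 ln(0.9684)
  = −0.75 × (-0.032110) = 0.024083 substitutions/site.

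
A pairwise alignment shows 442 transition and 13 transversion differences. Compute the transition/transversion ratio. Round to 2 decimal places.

R = 442/13 = 34.00.

34.00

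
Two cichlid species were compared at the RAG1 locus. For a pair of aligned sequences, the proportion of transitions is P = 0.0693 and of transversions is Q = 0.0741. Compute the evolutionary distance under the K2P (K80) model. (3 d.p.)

0.160

Under the Kimura two-parameter model, d = −½ ln(1 − 2P − Q) − ¼ ln(1 − 2Q).
1 − 2P − Q = 0.7873, giving −½ ln(0.7873) = 0.119573.
1 − 2Q = 0.8518, giving −¼ ln(0.8518) = 0.040101.
d = 0.119573 + 0.040101 = 0.159674.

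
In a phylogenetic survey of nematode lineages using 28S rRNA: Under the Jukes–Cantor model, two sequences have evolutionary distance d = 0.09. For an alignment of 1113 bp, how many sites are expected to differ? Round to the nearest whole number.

94

Invert JC69: p = (3/4)(1 − e^(−4d/3)) = 0.75 × (1 − e^(-0.12)) = 0.75 × (1 − 0.886920) = 0.084810.
Expected differing sites = pL ≈ 0.084810 × 1113 = 94.39353 ≈ 94.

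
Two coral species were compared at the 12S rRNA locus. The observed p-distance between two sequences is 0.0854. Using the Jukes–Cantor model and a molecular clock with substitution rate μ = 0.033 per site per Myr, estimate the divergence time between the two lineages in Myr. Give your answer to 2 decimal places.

1.37

d = −(3/4) ln(1 − 4p/3) = −0.75 ln(1 − 0.113867) = −0.75 ln(0.886133)
  = −0.75 × (-0.120888) = 0.090666 substitutions/site.
Under a molecular clock d = 2μt, so t = d/(2μ) = 0.090666 / (2 × 0.033) = 1.37 Myr.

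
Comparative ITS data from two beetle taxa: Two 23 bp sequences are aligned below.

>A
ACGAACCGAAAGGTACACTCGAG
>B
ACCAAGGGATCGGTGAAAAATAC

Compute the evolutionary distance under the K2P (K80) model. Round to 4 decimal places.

Of 23 sites, 1 differences are transitions and 11 are transversions, so P = 1/23 ≈ 0.043478 and Q = 11/23 ≈ 0.478261.
Under the Kimura two-parameter model, d = −½ ln(1 − 2P − Q) − ¼ ln(1 − 2Q).
1 − 2P − Q = 0.434783, giving −½ ln(0.434783) = 0.416454.
1 − 2Q = 0.043478, giving −¼ ln(0.043478) = 0.783875.
d = 0.416454 + 0.783875 = 1.200329.

1.2003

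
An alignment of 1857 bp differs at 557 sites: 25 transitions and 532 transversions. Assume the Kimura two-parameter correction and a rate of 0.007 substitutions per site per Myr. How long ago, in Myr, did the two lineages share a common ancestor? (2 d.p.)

P = 25/1857 ≈ 0.013463 and Q = 532/1857 ≈ 0.286484.
Under the Kimura two-parameter model, d = −½ ln(1 − 2P − Q) − ¼ ln(1 − 2Q).
1 − 2P − Q = 0.68659, giving −½ ln(0.68659) = 0.188009.
1 − 2Q = 0.427032, giving −¼ ln(0.427032) = 0.212724.
d = 0.188009 + 0.212724 = 0.400733.
Under a molecular clock d = 2μt, so t = d/(2μ) = 0.400733 / (2 × 0.007) = 28.62 Myr.

28.62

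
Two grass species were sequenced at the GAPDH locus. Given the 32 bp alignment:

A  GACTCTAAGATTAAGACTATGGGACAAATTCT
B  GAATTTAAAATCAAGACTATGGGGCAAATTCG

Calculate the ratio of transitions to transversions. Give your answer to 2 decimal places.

Transitions are A↔G and C↔T; transversions are all other mismatches.
Transitions: 4. Transversions: 2.
R = 4/2 = 2.00.

2.00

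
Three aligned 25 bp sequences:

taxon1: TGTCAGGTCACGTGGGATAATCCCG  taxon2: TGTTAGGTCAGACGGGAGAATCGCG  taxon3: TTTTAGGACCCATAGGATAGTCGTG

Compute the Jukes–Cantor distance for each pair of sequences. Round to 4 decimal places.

d(taxon1,taxon2) = 0.2892, d(taxon1,taxon3) = 0.4904, d(taxon2,taxon3) = 0.4904

taxon1–taxon2: 6/25 sites differ → p = 0.24, d = −0.75 ln(1 − 0.32) = 0.289247 ≈ 0.2892.
taxon1–taxon3: 9/25 sites differ → p = 0.36, d = −0.75 ln(1 − 0.48) = 0.490445 ≈ 0.4904.
taxon2–taxon3: 9/25 sites differ → p = 0.36, d = −0.75 ln(1 − 0.48) = 0.490445 ≈ 0.4904.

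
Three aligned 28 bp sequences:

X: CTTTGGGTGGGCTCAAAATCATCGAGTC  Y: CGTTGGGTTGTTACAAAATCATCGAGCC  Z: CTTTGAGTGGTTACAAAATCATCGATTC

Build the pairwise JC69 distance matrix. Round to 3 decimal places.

d(X,Y) = 0.252, d(X,Z) = 0.204, d(Y,Z) = 0.204

X–Y: 6/28 sites differ → p ≈ 0.214286, d = −0.75 ln(1 − 0.285715) = 0.252355 ≈ 0.252.
X–Z: 5/28 sites differ → p ≈ 0.178571, d = −0.75 ln(1 − 0.238095) = 0.203950 ≈ 0.204.
Y–Z: 5/28 sites differ → p ≈ 0.178571, d = −0.75 ln(1 − 0.238095) = 0.203950 ≈ 0.204.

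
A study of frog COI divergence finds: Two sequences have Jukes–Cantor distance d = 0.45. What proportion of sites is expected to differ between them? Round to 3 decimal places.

0.338

p = (3/4)(1 − e^(−4d/3)) = 0.75 × (1 − e^(-0.6)) = 0.75 × (1 − 0.548812) = 0.338391.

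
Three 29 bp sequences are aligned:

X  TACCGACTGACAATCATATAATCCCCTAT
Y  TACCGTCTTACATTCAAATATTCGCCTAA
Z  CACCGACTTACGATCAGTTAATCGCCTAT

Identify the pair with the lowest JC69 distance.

X and Z

X–Y: 7/29 differ, p = 0.241, d = 0.291.
X–Z: 6/29 differ, p = 0.207, d = 0.242.
Y–Z: 8/29 differ, p = 0.276, d = 0.344.
The smallest distance is between X and Z.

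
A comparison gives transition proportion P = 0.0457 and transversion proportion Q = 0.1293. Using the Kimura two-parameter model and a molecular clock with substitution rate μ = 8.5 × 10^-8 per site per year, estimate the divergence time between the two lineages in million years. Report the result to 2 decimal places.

1.17

Under the Kimura two-parameter model, d = −½ ln(1 − 2P − Q) − ¼ ln(1 − 2Q).
1 − 2P − Q = 0.7793, giving −½ ln(0.7793) = 0.124680.
1 − 2Q = 0.7414, giving −¼ ln(0.7414) = 0.074804.
d = 0.124680 + 0.074804 = 0.199484.
Under a molecular clock d = 2μt, so t = d/(2μ) = 0.199484 / (2 × 8.5 × 10^-8) = 1.17 million years.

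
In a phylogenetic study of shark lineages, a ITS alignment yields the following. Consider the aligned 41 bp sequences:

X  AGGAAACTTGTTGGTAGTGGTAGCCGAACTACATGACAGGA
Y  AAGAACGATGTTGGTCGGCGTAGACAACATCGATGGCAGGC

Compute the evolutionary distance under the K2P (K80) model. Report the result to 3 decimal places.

0.509

Of 41 sites, 3 differences are transitions and 12 are transversions, so P = 3/41 ≈ 0.073171 and Q = 12/41 ≈ 0.292683.
Under the Kimura two-parameter model, d = −½ ln(1 − 2P − Q) − ¼ ln(1 − 2Q).
1 − 2P − Q = 0.560975, giving −½ ln(0.560975) = 0.289039.
1 − 2Q = 0.414634, giving −¼ ln(0.414634) = 0.220090.
d = 0.289039 + 0.220090 = 0.509129.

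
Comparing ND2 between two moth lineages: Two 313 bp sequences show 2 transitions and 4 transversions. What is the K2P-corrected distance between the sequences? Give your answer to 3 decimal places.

0.019

P = 2/313 ≈ 0.00639 and Q = 4/313 ≈ 0.01278.
Under the Kimura two-parameter model, d = −½ ln(1 − 2P − Q) − ¼ ln(1 − 2Q).
1 − 2P − Q = 0.97444, giving −½ ln(0.97444) = 0.012946.
1 − 2Q = 0.97444, giving −¼ ln(0.97444) = 0.006473.
d = 0.012946 + 0.006473 = 0.019419.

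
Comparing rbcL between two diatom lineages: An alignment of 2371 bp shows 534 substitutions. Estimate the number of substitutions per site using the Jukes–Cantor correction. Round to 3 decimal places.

p = 534/2371 ≈ 0.225221.
d = −(3/4) ln(1 − 4p/3) = −0.75 ln(1 − 0.300295) = −0.75 ln(0.699705)
  = −0.75 × (-0.357096) = 0.267822 substitutions/site.

0.268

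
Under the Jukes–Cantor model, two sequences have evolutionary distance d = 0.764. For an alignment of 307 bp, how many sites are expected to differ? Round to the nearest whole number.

Invert JC69: p = (3/4)(1 − e^(−4d/3)) = 0.75 × (1 − e^(-1.018667)) = 0.75 × (1 − 0.361076) = 0.479193.
Expected differing sites = pL ≈ 0.479193 × 307 = 147.112251 ≈ 147.

147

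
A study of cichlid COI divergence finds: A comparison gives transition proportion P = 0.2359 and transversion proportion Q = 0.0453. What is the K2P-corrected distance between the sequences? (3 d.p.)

Under the Kimura two-parameter model, d = −½ ln(1 − 2P − Q) − ¼ ln(1 − 2Q).
1 − 2P − Q = 0.4829, giving −½ ln(0.4829) = 0.363973.
1 − 2Q = 0.9094, giving −¼ ln(0.9094) = 0.023743.
d = 0.363973 + 0.023743 = 0.387716.

0.388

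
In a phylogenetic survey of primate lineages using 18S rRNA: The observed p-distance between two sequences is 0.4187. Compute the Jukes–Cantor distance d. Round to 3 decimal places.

0.613

d = −(3/4) ln(1 − 4p/3) = −0.75 ln(1 − 0.558267) = −0.75 ln(0.441733)
  = −0.75 × (-0.817050) = 0.612788 substitutions/site.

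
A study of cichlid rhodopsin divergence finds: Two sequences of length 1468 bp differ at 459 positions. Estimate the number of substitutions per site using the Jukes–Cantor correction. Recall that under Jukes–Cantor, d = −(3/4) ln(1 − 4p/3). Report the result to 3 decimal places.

0.405

p = 459/1468 ≈ 0.31267.
d = −(3/4) ln(1 − 4p/3) = −0.75 ln(1 − 0.416893) = −0.75 ln(0.583107)
  = −0.75 × (-0.539385) = 0.404539 substitutions/site.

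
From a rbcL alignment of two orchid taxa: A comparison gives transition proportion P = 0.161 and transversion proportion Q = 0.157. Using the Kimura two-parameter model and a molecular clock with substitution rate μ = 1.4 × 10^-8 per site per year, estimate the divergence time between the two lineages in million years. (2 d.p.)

15.01

Under the Kimura two-parameter model, d = −½ ln(1 − 2P − Q) − ¼ ln(1 − 2Q).
1 − 2P − Q = 0.521, giving −½ ln(0.521) = 0.326003.
1 − 2Q = 0.686, giving −¼ ln(0.686) = 0.094219.
d = 0.326003 + 0.094219 = 0.420222.
Under a molecular clock d = 2μt, so t = d/(2μ) = 0.420222 / (2 × 1.4 × 10^-8) = 15.01 million years.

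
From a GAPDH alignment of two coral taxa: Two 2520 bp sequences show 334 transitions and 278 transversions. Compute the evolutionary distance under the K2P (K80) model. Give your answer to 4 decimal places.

P = 334/2520 ≈ 0.13254 and Q = 278/2520 ≈ 0.110317.
Under the Kimura two-parameter model, d = −½ ln(1 − 2P − Q) − ¼ ln(1 − 2Q).
1 − 2P − Q = 0.624603, giving −½ ln(0.624603) = 0.235320.
1 − 2Q = 0.779366, giving −¼ ln(0.779366) = 0.062319.
d = 0.235320 + 0.062319 = 0.297639.

0.2976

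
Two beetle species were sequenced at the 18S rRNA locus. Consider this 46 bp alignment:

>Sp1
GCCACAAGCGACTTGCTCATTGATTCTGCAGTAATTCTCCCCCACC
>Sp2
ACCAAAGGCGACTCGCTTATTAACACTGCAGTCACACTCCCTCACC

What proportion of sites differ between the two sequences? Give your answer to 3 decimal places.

The sequences differ at 12 of 46 positions.
p = 12/46 = 0.260869… ≈ 0.261 (to 3 d.p.).

0.261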